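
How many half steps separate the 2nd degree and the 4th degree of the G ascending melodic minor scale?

The scale is G A Bb C D E F#.
A up to C is a minor third — 3 semitones.

3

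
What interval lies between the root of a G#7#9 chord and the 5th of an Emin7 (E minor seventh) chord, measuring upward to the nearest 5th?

minor third

The root of G#7#9 is G#; the 5th of Emin7 (E minor seventh) is B.
From G# to B: 3 semitones over a third = minor.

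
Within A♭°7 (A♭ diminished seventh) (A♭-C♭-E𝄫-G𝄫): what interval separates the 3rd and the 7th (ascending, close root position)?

diminished 5th

3rd = C♭; 7th = G𝄫.
5 letter names make it a fifth; at 6 semitones (a half step narrower than perfect) the quality is diminished.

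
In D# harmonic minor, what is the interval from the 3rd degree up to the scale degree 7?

augmented fifth

Spelling D# harmonic minor: D# E# F# G# A# B C##.
The 3rd degree is F# and the 7th degree is C##.
F# up to C## is 8 semitones, a half step wider than a perfect fifth, so the interval is augmented.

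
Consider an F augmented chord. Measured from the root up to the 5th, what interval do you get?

Faug: F A C#.
Root = F; 5th = C#.
From F to C#: 8 semitones over a fifth = augmented.

augmented fifth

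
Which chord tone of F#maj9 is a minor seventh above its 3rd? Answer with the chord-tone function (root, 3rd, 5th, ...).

9th

F#maj9 is spelled F#-A#-C#-E#-G#.
The 3rd is A#. A minor seventh above A# is G#.
G# is the chord's 9th.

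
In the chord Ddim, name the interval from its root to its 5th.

Ddim (D diminished) is spelled D-F-A♭.
The root is D and the 5th is A♭.
5 letter names make it a fifth; at 6 semitones (a half step narrower than perfect) the quality is diminished.

diminished fifth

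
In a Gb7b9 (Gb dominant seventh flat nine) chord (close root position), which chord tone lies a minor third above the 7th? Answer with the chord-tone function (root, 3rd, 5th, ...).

9th

Gb7b9 (Gb dominant seventh flat nine): Gb Bb Db Fb Abb.
The 7th is Fb. A minor third above Fb is Abb.
Abb is the chord's 9th.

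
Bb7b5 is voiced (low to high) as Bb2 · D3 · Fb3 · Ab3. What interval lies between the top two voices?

major third

Those voices are Fb3 and Ab3.
From Fb to Ab is 4 semitones, exactly the major third.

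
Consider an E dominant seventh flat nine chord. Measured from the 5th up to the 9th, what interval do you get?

The chord tones of E dominant seventh flat nine are E-G♯-B-D-F.
So we need the interval from B up to F.
5 letter names make it a fifth; at 6 semitones (a half step narrower than perfect) the quality is diminished.

d5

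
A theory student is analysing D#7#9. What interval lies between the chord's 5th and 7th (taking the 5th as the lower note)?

The chord tones of D#7#9 are D#-F##-A#-C#-E##.
5th = A#; 7th = C#.
From A# to C#: 3 semitones over a third = minor.

m3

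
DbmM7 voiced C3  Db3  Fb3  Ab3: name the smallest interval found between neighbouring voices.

Adjacent intervals: C3→Db3 = minor second; Db3→Fb3 = minor third; Fb3→Ab3 = major third.
The smallest is C3 to Db3, a minor second (1 semitone).

minor second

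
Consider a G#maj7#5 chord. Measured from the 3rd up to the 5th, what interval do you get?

major 3rd

Spelling the chord: G#–B#–D##–F##.
That puts B# below D##.
B# up to D## spans 3 letter names and 4 semitones — a major third.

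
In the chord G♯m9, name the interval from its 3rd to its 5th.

G♯min9: G♯-B-D♯-F♯-A♯.
So we need the interval from B up to D♯.
Counting 3 letters and 4 half steps from B gives a major third.

major 3rd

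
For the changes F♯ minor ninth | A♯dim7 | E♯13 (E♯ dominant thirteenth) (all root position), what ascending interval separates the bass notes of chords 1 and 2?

M3

The roots are F♯ and A♯.
F♯ up to A♯ spans 3 letter names and 4 semitones — a major third.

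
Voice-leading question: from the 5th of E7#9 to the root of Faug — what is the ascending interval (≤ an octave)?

diminished fifth

E7#9 has B as its 5th, and Faug has F as its root.
5 letter names make it a fifth; at 6 semitones (a half step narrower than perfect) the quality is diminished.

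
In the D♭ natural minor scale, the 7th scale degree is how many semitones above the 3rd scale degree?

7

The scale is D♭ E♭ F♭ G♭ A♭ B𝄫 C♭.
F♭ up to C♭ is a perfect fifth — 7 semitones.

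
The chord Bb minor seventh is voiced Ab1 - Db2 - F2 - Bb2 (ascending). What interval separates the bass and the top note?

M9

The outer voices are Ab1 and Bb2.
From Ab to Bb is 14 semitones, exactly the major ninth.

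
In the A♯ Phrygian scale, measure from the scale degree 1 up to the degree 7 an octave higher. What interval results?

minor fourteenth

The scale runs A♯ B C♯ D♯ E♯ F♯ G♯.
The scale degree 1 is A♯ and the scale degree 7 (up an octave) is G♯.
A♯ up to G♯ is 22 semitones, a half step narrower than a major fourteenth, so the interval is minor.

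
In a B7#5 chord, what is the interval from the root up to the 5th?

B+7 (B augmented seventh) is spelled B D# F## A.
The root is B and the 5th is F##.
5 letter names make it a fifth; at 8 semitones (a half step wider than perfect) the quality is augmented.

augmented 5th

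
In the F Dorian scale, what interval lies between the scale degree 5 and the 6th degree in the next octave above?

major ninth

The scale runs F G A♭ B♭ C D E♭.
That puts C below D.
C up to D spans 9 letter names and 14 semitones — a major ninth.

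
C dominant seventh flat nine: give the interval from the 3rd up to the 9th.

C7b9 is spelled C–E–G–Bb–Db.
3rd = E; 9th = Db.
E up to Db is 9 semitones, a whole step narrower than a major seventh, so the interval is diminished.

diminished seventh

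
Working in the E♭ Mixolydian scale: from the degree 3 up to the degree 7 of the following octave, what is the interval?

E♭ mixolydian: E♭ F G A♭ B♭ C D♭.
The degree 3 is G and the scale degree 7 (up an octave) is D♭.
From G to D♭: 18 semitones over a twelfth = diminished.

diminished twelfth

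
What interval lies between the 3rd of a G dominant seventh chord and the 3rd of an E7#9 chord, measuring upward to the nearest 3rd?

G dominant seventh has B as its 3rd, and E7#9 has G♯ as its 3rd.
Counting 6 letters and 9 half steps from B gives a major sixth.

major sixth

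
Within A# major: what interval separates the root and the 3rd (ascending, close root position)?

major 3rd

A# (A# major) is spelled A#–C##–E#.
The root is A# and the 3rd is C##.
A# up to C## spans 3 letter names and 4 semitones — a major third.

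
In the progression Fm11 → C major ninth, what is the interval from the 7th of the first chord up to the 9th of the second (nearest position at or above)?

M7

Fm11 has Eb as its 7th, and C major ninth has D as its 9th.
Eb up to D spans 7 letter names and 11 semitones — a major seventh.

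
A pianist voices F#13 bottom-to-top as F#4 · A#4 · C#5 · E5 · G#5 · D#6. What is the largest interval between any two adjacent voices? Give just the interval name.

Adjacent intervals: F#4→A#4 = major third; A#4→C#5 = minor third; C#5→E5 = minor third; E5→G#5 = major third; G#5→D#6 = perfect fifth.
The largest is G#5 to D#6, a perfect fifth (7 semitones).

perfect 5th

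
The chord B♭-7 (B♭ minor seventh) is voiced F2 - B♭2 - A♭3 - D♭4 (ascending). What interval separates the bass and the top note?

The outer voices are F2 and D♭4.
13 letter names make it a thirteenth; at 20 semitones (a half step narrower than major) the quality is minor.

minor thirteenth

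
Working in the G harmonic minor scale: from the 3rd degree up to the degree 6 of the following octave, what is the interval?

perfect 11th

The scale runs G A Bb C D Eb F#.
So we need the interval from Bb up to Eb.
Bb up to Eb spans 11 letter names and 17 semitones — a perfect eleventh.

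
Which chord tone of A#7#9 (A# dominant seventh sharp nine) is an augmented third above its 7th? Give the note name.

A#7#9 is spelled A#, C##, E#, G#, B##.
The 7th is G#. An augmented third above G# is B##.
B## is the chord's 9th.

B##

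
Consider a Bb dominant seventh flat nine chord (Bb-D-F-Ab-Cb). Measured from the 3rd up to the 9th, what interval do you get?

diminished seventh

3rd = D; 9th = Cb.
7 letter names make it a seventh; at 9 semitones (a whole step narrower than major) the quality is diminished.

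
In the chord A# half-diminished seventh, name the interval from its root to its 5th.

d5

The chord tones of A#ø (A# half-diminished seventh) are A#–C#–E–G#.
That puts A# below E.
From A# to E: 6 semitones over a fifth = diminished.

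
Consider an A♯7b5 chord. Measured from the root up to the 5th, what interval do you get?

The chord tones of A♯ dominant seventh flat five are A♯ C𝄪 E G♯.
That puts A♯ below E.
5 letter names make it a fifth; at 6 semitones (a half step narrower than perfect) the quality is diminished.

diminished fifth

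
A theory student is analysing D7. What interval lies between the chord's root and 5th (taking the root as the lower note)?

perfect fifth

D7 is spelled D F# A C.
So we need the interval from D up to A.
From D to A is 7 semitones, exactly the perfect fifth.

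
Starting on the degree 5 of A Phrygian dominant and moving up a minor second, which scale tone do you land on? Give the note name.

The scale is A Bb C# D E F G.
The degree 5 is E; a minor second above that is F — scale degree 6.

F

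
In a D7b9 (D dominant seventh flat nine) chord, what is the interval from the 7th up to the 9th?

m3

D7b9: D, F#, A, C, Eb.
7th = C; 9th = Eb.
From C to Eb: 3 semitones over a third = minor.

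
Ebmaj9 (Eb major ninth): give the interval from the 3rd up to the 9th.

minor seventh

The chord tones of Ebmaj9 are Eb-G-Bb-D-F.
So we need the interval from G up to F.
7 letter names make it a seventh; at 10 semitones (a half step narrower than major) the quality is minor.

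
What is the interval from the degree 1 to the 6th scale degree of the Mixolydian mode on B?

Spelling the Mixolydian mode on B: B C# D# E F# G# A.
Degree 1 = B; degree 6 = G#.
From B to G# is 9 semitones, exactly the major sixth.

major sixth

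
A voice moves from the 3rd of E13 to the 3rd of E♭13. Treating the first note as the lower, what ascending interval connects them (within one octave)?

The 3rd of E13 is G♯; the 3rd of E♭13 is G.
8 letter names make it an octave; at 11 semitones (a half step narrower than perfect) the quality is diminished.

diminished octave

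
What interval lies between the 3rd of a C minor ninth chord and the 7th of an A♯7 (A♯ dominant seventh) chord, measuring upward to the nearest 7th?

The 3rd of C minor ninth is E♭; the 7th of A♯7 (A♯ dominant seventh) is G♯.
3 letter names make it a third; at 5 semitones (a half step wider than major) the quality is augmented.

augmented third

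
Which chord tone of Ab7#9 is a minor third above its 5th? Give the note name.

Gb

Ab7#9: Ab, C, Eb, Gb, B.
The 5th is Eb. A minor third above Eb is Gb.
Gb is the chord's 7th.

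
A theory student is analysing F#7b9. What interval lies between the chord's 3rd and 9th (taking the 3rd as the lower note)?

diminished seventh

F# dominant seventh flat nine is spelled F#-A#-C#-E-G.
The 3rd is A# and the 9th is G.
From A# to G: 9 semitones over a seventh = diminished.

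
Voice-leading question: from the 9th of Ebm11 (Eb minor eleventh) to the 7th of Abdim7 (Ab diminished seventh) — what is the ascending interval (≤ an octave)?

d2

The 9th of Ebm11 (Eb minor eleventh) is F; the 7th of Abdim7 (Ab diminished seventh) is Gbb.
2 letter names make it a second; at 0 semitones (a whole step narrower than major) the quality is diminished.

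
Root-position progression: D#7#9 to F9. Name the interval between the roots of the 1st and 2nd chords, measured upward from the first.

The roots are D# and F.
3 letter names make it a third; at 2 semitones (a whole step narrower than major) the quality is diminished.

d3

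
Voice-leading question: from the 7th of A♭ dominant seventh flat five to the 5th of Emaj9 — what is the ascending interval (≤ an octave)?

The 7th of A♭ dominant seventh flat five is G♭; the 5th of Emaj9 is B.
From G♭ to B: 5 semitones over a third = augmented.

augmented third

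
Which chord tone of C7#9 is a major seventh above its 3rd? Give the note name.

Spelling the chord: C–E–G–Bb–D#.
The 3rd is E. A major seventh above E is D#.
D# is the chord's 9th.

D#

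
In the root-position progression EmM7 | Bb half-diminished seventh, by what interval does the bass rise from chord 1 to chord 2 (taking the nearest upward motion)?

diminished 5th

The roots are E and Bb.
From E to Bb: 6 semitones over a fifth = diminished.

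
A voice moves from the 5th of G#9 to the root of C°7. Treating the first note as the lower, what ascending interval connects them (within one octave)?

The 5th of G#9 is D#; the root of C°7 is C.
D# up to C is 9 semitones, a whole step narrower than a major seventh, so the interval is diminished.

diminished seventh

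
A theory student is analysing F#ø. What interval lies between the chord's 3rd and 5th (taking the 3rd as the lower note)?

minor third

Spelling the chord: F#-A-C-E.
So we need the interval from A up to C.
A up to C is 3 semitones, a half step narrower than a major third, so the interval is minor.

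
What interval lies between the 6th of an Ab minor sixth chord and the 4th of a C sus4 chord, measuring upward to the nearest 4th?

perfect unison

Ab minor sixth has F as its 6th, and C sus4 has F as its 4th.
From F to F is 0 semitones, exactly the perfect unison.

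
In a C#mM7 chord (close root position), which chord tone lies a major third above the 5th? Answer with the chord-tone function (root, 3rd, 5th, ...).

C#m(maj7): C#-E-G#-B#.
The 5th is G#. A major third above G# is B#.
B# is the chord's 7th.

7th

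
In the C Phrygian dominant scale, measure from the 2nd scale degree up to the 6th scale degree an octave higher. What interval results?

perfect twelfth

C phrygian dominant: C Db E F G Ab Bb.
So we need the interval from Db up to Ab.
From Db to Ab is 19 semitones, exactly the perfect twelfth.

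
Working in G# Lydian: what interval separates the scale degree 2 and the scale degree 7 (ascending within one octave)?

The scale runs G# A# B# C## D# E# F##.
That puts A# below F##.
A# up to F## spans 6 letter names and 9 semitones — a major sixth.

major 6th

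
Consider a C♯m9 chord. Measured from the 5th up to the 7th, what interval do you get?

C♯m9 is spelled C♯, E, G♯, B, D♯.
So we need the interval from G♯ up to B.
From G♯ to B: 3 semitones over a third = minor.

minor third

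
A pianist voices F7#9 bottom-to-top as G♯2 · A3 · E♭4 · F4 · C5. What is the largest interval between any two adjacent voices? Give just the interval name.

minor ninth

Adjacent intervals: G♯2→A3 = minor ninth; A3→E♭4 = diminished fifth; E♭4→F4 = major second; F4→C5 = perfect fifth.
The largest is G♯2 to A3, a minor ninth (13 semitones).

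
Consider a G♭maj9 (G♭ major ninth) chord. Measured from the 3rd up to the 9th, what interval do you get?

minor seventh

Spelling the chord: G♭ B♭ D♭ F A♭.
So we need the interval from B♭ up to A♭.
B♭ up to A♭ is 10 semitones, a half step narrower than a major seventh, so the interval is minor.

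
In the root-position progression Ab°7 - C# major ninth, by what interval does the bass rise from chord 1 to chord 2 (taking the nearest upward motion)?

augmented third

The roots are Ab and C#.
3 letter names make it a third; at 5 semitones (a half step wider than major) the quality is augmented.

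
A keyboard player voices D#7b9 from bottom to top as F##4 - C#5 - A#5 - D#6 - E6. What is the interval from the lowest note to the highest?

diminished fourteenth

The outer voices are F##4 and E6.
14 letter names make it a fourteenth; at 21 semitones (a whole step narrower than major) the quality is diminished.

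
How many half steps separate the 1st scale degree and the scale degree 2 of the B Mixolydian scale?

The scale is B C# D# E F# G# A.
B up to C# is a major second — 2 semitones.

2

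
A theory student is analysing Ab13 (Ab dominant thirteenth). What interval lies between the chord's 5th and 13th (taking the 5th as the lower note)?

Ab dominant thirteenth is spelled Ab-C-Eb-Gb-Bb-F.
The 5th is Eb and the 13th is F.
Counting 9 letters and 14 half steps from Eb gives a major ninth.

M9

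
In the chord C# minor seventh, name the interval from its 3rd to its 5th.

major 3rd

Spelling the chord: C#-E-G#-B.
That puts E below G#.
E up to G# spans 3 letter names and 4 semitones — a major third.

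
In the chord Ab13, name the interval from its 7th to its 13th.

The chord tones of Ab13 (Ab dominant thirteenth) are Ab C Eb Gb Bb F.
The 7th is Gb and the 13th is F.
Counting 7 letters and 11 half steps from Gb gives a major seventh.

major seventh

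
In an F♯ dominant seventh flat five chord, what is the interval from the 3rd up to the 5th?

The chord tones of F♯7b5 are F♯-A♯-C-E.
So we need the interval from A♯ up to C.
A♯ up to C is 2 semitones, a whole step narrower than a major third, so the interval is diminished.

diminished third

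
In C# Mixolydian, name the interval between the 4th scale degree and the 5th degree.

Spelling C# Mixolydian: C# D# E# F# G# A# B.
4th scale degree = F#; degree 5 = G#.
From F# to G# is 2 semitones, exactly the major second.

major second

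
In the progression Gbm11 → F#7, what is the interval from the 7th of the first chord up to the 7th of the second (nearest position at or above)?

augmented 7th

Gbm11 has Fb as its 7th, and F#7 has E as its 7th.
Fb up to E is 12 semitones, a half step wider than a major seventh, so the interval is augmented.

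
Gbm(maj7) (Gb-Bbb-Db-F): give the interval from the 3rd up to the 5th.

3rd = Bbb; 5th = Db.
Bbb up to Db spans 3 letter names and 4 semitones — a major third.

M3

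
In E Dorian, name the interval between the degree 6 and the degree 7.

The scale runs E F# G A B C# D.
The degree 6 is C# and the 7th degree is D.
C# up to D is 1 semitone, a half step narrower than a major second, so the interval is minor.

minor second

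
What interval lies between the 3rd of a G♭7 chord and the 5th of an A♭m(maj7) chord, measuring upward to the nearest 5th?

perfect 4th

G♭7 has B♭ as its 3rd, and A♭m(maj7) has E♭ as its 5th.
Counting 4 letters and 5 half steps from B♭ gives a perfect fourth.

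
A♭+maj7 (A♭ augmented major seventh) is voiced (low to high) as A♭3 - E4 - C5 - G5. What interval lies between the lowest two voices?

Those voices are A♭3 and E4.
From A♭ to E: 8 semitones over a fifth = augmented.

augmented fifth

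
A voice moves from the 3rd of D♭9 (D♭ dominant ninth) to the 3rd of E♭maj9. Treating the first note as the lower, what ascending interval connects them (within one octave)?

The 3rd of D♭9 (D♭ dominant ninth) is F; the 3rd of E♭maj9 is G.
Counting 2 letters and 2 half steps from F gives a major second.

major 2nd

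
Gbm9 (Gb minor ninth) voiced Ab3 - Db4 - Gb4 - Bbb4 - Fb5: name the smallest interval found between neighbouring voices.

minor 3rd

Adjacent intervals: Ab3→Db4 = perfect fourth; Db4→Gb4 = perfect fourth; Gb4→Bbb4 = minor third; Bbb4→Fb5 = perfect fifth.
The smallest is Gb4 to Bbb4, a minor third (3 semitones).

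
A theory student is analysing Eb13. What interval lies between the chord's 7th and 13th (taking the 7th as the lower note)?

major 7th

The chord tones of Eb13 (Eb dominant thirteenth) are Eb-G-Bb-Db-F-C.
7th = Db; 13th = C.
Counting 7 letters and 11 half steps from Db gives a major seventh.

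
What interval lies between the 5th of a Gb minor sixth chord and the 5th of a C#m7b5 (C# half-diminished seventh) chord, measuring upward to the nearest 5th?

augmented 4th

The 5th of Gb minor sixth is Db; the 5th of C#m7b5 (C# half-diminished seventh) is G.
4 letter names make it a fourth; at 6 semitones (a half step wider than perfect) the quality is augmented.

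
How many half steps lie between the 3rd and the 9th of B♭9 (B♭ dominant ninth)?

10

B♭9 (B♭ dominant ninth) is spelled B♭-D-F-A♭-C.
D to C is a minor seventh: 10 semitones.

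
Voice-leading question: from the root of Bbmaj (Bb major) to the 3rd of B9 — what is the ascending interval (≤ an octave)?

The root of Bbmaj (Bb major) is Bb; the 3rd of B9 is D#.
From Bb to D#: 5 semitones over a third = augmented.

A3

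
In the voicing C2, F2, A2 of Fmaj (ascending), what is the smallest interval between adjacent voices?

Adjacent intervals: C2→F2 = perfect fourth; F2→A2 = major third.
The smallest is F2 to A2, a major third (4 semitones).

major 3rd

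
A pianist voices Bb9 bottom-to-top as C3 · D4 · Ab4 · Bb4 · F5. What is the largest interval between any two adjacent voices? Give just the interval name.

M9

Adjacent intervals: C3→D4 = major ninth; D4→Ab4 = diminished fifth; Ab4→Bb4 = major second; Bb4→F5 = perfect fifth.
The largest is C3 to D4, a major ninth (14 semitones).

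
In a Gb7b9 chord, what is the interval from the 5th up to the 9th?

diminished fifth

Gb7b9: Gb Bb Db Fb Abb.
That puts Db below Abb.
From Db to Abb: 6 semitones over a fifth = diminished.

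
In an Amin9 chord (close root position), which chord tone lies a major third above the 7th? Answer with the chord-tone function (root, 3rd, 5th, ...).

9th

Amin9 (A minor ninth) is spelled A–C–E–G–B.
The 7th is G. A major third above G is B.
B is the chord's 9th.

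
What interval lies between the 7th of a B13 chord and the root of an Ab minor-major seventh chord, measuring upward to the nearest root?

The 7th of B13 is A; the root of Ab minor-major seventh is Ab.
From A to Ab: 11 semitones over an octave = diminished.

diminished octave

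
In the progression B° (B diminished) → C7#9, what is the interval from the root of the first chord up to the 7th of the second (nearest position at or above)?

d8

B° (B diminished) has B as its root, and C7#9 has B♭ as its 7th.
8 letter names make it an octave; at 11 semitones (a half step narrower than perfect) the quality is diminished.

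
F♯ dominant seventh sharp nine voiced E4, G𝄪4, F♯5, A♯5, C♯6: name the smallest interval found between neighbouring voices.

Adjacent intervals: E4→G𝄪4 = augmented third; G𝄪4→F♯5 = diminished seventh; F♯5→A♯5 = major third; A♯5→C♯6 = minor third.
The smallest is A♯5 to C♯6, a minor third (3 semitones).

minor third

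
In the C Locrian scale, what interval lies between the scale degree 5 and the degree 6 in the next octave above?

M9

Spelling the C Locrian scale: C D♭ E♭ F G♭ A♭ B♭.
That puts G♭ below A♭.
G♭ up to A♭ spans 9 letter names and 14 semitones — a major ninth.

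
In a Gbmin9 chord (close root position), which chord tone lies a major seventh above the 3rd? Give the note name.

Gbm9: Gb Bbb Db Fb Ab.
The 3rd is Bbb. A major seventh above Bbb is Ab.
Ab is the chord's 9th.

Ab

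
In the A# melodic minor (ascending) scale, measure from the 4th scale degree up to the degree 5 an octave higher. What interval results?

Spelling the A# melodic minor (ascending) scale: A# B# C# D# E# F## G##.
The 4th scale degree is D# and the degree 5 (up an octave) is E#.
From D# to E# is 14 semitones, exactly the major ninth.

major ninth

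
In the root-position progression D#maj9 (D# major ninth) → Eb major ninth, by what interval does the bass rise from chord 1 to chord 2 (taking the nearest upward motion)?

d2

The roots are D# and Eb.
From D# to Eb: 0 semitones over a second = diminished.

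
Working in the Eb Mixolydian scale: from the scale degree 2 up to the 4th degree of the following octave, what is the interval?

Spelling the Eb Mixolydian scale: Eb F G Ab Bb C Db.
The scale degree 2 is F and the 4th scale degree (up an octave) is Ab.
F up to Ab is 15 semitones, a half step narrower than a major tenth, so the interval is minor.

minor tenth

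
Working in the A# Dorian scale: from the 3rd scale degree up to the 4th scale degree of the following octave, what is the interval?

A# dorian: A# B# C# D# E# F## G#.
The 3rd scale degree is C# and the degree 4 (up an octave) is D#.
C# up to D# spans 9 letter names and 14 semitones — a major ninth.

major ninth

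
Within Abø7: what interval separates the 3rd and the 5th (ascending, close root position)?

m3

Spelling the chord: Ab-Cb-Ebb-Gb.
3rd = Cb; 5th = Ebb.
3 letter names make it a third; at 3 semitones (a half step narrower than major) the quality is minor.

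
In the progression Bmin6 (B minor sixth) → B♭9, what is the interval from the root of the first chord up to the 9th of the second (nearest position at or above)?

minor second

Bmin6 (B minor sixth) has B as its root, and B♭9 has C as its 9th.
From B to C: 1 semitone over a second = minor.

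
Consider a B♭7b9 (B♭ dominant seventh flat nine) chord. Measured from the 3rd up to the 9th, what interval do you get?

diminished 7th

B♭7b9 (B♭ dominant seventh flat nine): B♭–D–F–A♭–C♭.
That puts D below C♭.
7 letter names make it a seventh; at 9 semitones (a whole step narrower than major) the quality is diminished.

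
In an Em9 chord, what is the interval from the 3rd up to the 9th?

major seventh

Spelling the chord: E-G-B-D-F#.
The 3rd is G and the 9th is F#.
Counting 7 letters and 11 half steps from G gives a major seventh.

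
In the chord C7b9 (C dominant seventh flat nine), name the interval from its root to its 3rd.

Spelling the chord: C-E-G-Bb-Db.
Root = C; 3rd = E.
From C to E is 4 semitones, exactly the major third.

M3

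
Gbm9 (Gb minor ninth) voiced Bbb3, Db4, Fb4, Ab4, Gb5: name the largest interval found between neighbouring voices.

minor seventh

Adjacent intervals: Bbb3→Db4 = major third; Db4→Fb4 = minor third; Fb4→Ab4 = major third; Ab4→Gb5 = minor seventh.
The largest is Ab4 to Gb5, a minor seventh (10 semitones).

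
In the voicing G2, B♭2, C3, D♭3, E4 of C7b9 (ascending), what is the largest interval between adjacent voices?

Adjacent intervals: G2→B♭2 = minor third; B♭2→C3 = major second; C3→D♭3 = minor second; D♭3→E4 = augmented ninth.
The largest is D♭3 to E4, an augmented ninth (15 semitones).

augmented ninth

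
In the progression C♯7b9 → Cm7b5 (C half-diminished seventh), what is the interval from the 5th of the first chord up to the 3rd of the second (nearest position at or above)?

diminished sixth

C♯7b9 has G♯ as its 5th, and Cm7b5 (C half-diminished seventh) has E♭ as its 3rd.
6 letter names make it a sixth; at 7 semitones (a whole step narrower than major) the quality is diminished.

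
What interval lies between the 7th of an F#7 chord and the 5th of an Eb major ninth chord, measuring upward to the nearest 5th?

d5

The 7th of F#7 is E; the 5th of Eb major ninth is Bb.
From E to Bb: 6 semitones over a fifth = diminished.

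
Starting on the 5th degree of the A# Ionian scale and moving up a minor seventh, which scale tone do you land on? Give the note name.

D#

The scale is A# B# C## D# E# F## G##.
The 5th degree is E#; a minor seventh above that is D# — scale degree 4.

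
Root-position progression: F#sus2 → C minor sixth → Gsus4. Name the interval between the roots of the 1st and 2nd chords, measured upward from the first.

The roots are F# and C.
From F# to C: 6 semitones over a fifth = diminished.

diminished fifth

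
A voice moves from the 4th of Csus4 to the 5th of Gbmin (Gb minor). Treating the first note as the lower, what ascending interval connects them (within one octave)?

Csus4 has F as its 4th, and Gbmin (Gb minor) has Db as its 5th.
6 letter names make it a sixth; at 8 semitones (a half step narrower than major) the quality is minor.

minor sixth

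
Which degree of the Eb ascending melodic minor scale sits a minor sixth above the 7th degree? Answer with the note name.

Bb

The scale is Eb F Gb Ab Bb C D.
The 7th degree is D; a minor sixth above that is Bb — scale degree 5.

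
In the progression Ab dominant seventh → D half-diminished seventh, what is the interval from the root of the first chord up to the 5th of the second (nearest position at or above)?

P1

Ab dominant seventh has Ab as its root, and D half-diminished seventh has Ab as its 5th.
Ab up to Ab spans 1 letter names and 0 semitones — a perfect unison.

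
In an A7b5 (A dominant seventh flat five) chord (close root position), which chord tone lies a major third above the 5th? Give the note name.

A7b5: A, C#, Eb, G.
The 5th is Eb. A major third above Eb is G.
G is the chord's 7th.

G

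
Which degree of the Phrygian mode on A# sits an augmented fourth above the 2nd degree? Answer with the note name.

The scale is A# B C# D# E# F# G#.
The 2nd degree is B; an augmented fourth above that is E# — scale degree 5.

E#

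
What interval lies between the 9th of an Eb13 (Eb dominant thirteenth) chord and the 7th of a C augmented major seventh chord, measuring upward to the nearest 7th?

augmented 4th

The 9th of Eb13 (Eb dominant thirteenth) is F; the 7th of C augmented major seventh is B.
F up to B is 6 semitones, a half step wider than a perfect fourth, so the interval is augmented.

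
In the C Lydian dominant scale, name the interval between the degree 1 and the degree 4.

augmented fourth

The scale runs C D E F♯ G A B♭.
The degree 1 is C and the scale degree 4 is F♯.
C up to F♯ is 6 semitones, a half step wider than a perfect fourth, so the interval is augmented.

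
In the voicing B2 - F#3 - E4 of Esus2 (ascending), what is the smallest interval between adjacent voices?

Adjacent intervals: B2→F#3 = perfect fifth; F#3→E4 = minor seventh.
The smallest is B2 to F#3, a perfect fifth (7 semitones).

perfect fifth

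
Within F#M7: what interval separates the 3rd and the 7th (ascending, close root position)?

perfect fifth

F# major seventh is spelled F# A# C# E#.
That puts A# below E#.
A# up to E# spans 5 letter names and 7 semitones — a perfect fifth.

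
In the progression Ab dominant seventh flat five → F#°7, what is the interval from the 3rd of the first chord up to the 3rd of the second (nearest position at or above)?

Ab dominant seventh flat five has C as its 3rd, and F#°7 has A as its 3rd.
Counting 6 letters and 9 half steps from C gives a major sixth.

major 6th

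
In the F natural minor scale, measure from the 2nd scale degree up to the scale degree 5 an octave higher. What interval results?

perfect eleventh

F natural minor: F G Ab Bb C Db Eb.
The 2nd scale degree is G and the scale degree 5 (up an octave) is C.
G up to C spans 11 letter names and 17 semitones — a perfect eleventh.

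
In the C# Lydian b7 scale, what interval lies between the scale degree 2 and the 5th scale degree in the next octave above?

perfect eleventh

The scale runs C# D# E# F## G# A# B.
So we need the interval from D# up to G#.
D# up to G# spans 11 letter names and 17 semitones — a perfect eleventh.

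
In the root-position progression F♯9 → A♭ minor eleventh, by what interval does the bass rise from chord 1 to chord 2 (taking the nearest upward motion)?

diminished third

The roots are F♯ and A♭.
From F♯ to A♭: 2 semitones over a third = diminished.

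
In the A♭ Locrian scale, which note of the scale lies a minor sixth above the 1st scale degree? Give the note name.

Fb

The scale is A♭ B𝄫 C♭ D♭ E𝄫 F♭ G♭.
The 1st scale degree is A♭; a minor sixth above that is F♭ — scale degree 6.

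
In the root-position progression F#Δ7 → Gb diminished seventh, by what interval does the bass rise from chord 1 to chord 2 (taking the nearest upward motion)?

diminished 2nd

The roots are F# and Gb.
F# up to Gb is 0 semitones, a whole step narrower than a major second, so the interval is diminished.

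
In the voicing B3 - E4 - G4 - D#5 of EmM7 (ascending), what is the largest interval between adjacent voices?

Adjacent intervals: B3→E4 = perfect fourth; E4→G4 = minor third; G4→D#5 = augmented fifth.
The largest is G4 to D#5, an augmented fifth (8 semitones).

augmented fifth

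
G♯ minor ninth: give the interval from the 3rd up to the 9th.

major 7th

G♯min9: G♯ B D♯ F♯ A♯.
The 3rd is B and the 9th is A♯.
B up to A♯ spans 7 letter names and 11 semitones — a major seventh.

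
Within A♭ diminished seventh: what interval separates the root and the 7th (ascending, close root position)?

d7

A♭°7: A♭-C♭-E𝄫-G𝄫.
So we need the interval from A♭ up to G𝄫.
7 letter names make it a seventh; at 9 semitones (a whole step narrower than major) the quality is diminished.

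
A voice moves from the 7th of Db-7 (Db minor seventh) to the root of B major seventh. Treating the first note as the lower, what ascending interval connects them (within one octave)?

Db-7 (Db minor seventh) has Cb as its 7th, and B major seventh has B as its root.
7 letter names make it a seventh; at 12 semitones (a half step wider than major) the quality is augmented.

augmented 7th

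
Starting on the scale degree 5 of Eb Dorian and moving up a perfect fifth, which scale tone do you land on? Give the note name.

F

The scale is Eb F Gb Ab Bb C Db.
The scale degree 5 is Bb; a perfect fifth above that is F — scale degree 2.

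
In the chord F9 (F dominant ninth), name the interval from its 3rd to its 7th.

diminished fifth

The chord tones of F9 are F–A–C–Eb–G.
So we need the interval from A up to Eb.
A up to Eb is 6 semitones, a half step narrower than a perfect fifth, so the interval is diminished.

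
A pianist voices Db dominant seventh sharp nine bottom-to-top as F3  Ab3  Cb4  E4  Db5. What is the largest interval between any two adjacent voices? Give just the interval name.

diminished seventh

Adjacent intervals: F3→Ab3 = minor third; Ab3→Cb4 = minor third; Cb4→E4 = augmented third; E4→Db5 = diminished seventh.
The largest is E4 to Db5, a diminished seventh (9 semitones).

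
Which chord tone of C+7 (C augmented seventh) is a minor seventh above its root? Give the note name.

Bb

The chord tones of Caug7 (C augmented seventh) are C E G# Bb.
The root is C. A minor seventh above C is Bb.
Bb is the chord's 7th.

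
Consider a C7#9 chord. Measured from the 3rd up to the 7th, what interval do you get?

diminished fifth

C7#9: C, E, G, B♭, D♯.
That puts E below B♭.
E up to B♭ is 6 semitones, a half step narrower than a perfect fifth, so the interval is diminished.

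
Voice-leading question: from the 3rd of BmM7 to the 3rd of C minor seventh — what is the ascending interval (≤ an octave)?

minor 2nd

The 3rd of BmM7 is D; the 3rd of C minor seventh is Eb.
From D to Eb: 1 semitone over a second = minor.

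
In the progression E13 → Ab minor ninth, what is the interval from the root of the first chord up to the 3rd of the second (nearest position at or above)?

diminished sixth

The root of E13 is E; the 3rd of Ab minor ninth is Cb.
E up to Cb is 7 semitones, a whole step narrower than a major sixth, so the interval is diminished.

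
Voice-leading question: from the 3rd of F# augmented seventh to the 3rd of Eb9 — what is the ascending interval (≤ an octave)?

diminished seventh

The 3rd of F# augmented seventh is A#; the 3rd of Eb9 is G.
A# up to G is 9 semitones, a whole step narrower than a major seventh, so the interval is diminished.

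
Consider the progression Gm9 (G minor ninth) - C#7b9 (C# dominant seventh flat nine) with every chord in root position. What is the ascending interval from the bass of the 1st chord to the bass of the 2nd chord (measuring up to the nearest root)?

augmented fourth

The roots are G and C#.
From G to C#: 6 semitones over a fourth = augmented.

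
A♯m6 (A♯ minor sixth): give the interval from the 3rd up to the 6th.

augmented 4th

The chord tones of A♯m6 (A♯ minor sixth) are A♯–C♯–E♯–F𝄪.
That puts C♯ below F𝄪.
C♯ up to F𝄪 is 6 semitones, a half step wider than a perfect fourth, so the interval is augmented.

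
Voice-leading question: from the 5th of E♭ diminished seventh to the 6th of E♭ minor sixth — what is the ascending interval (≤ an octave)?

augmented second

The 5th of E♭ diminished seventh is B𝄫; the 6th of E♭ minor sixth is C.
B𝄫 up to C is 3 semitones, a half step wider than a major second, so the interval is augmented.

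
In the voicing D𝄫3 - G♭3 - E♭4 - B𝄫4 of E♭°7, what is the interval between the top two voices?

d5

Those voices are E♭4 and B𝄫4.
E♭ up to B𝄫 is 6 semitones, a half step narrower than a perfect fifth, so the interval is diminished.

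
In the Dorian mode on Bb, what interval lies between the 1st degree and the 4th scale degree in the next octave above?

The scale runs Bb C Db Eb F G Ab.
So we need the interval from Bb up to Eb.
Bb up to Eb spans 11 letter names and 17 semitones — a perfect eleventh.

perfect 11th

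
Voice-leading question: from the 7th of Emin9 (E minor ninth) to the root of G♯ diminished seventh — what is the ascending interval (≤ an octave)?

augmented fourth

Emin9 (E minor ninth) has D as its 7th, and G♯ diminished seventh has G♯ as its root.
D up to G♯ is 6 semitones, a half step wider than a perfect fourth, so the interval is augmented.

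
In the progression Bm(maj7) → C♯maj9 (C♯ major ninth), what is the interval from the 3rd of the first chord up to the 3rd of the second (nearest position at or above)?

augmented second

Bm(maj7) has D as its 3rd, and C♯maj9 (C♯ major ninth) has E♯ as its 3rd.
D up to E♯ is 3 semitones, a half step wider than a major second, so the interval is augmented.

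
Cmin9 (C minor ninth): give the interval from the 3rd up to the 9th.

M7

The chord tones of Cmin9 (C minor ninth) are C-Eb-G-Bb-D.
3rd = Eb; 9th = D.
Eb up to D spans 7 letter names and 11 semitones — a major seventh.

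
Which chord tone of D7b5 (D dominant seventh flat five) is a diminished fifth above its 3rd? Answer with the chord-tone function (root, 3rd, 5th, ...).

7th

D dominant seventh flat five: D–F#–Ab–C.
The 3rd is F#. A diminished fifth above F# is C.
C is the chord's 7th.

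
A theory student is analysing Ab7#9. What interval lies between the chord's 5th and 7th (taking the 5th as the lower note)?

minor 3rd

The chord tones of Ab dominant seventh sharp nine are Ab, C, Eb, Gb, B.
5th = Eb; 7th = Gb.
Eb up to Gb is 3 semitones, a half step narrower than a major third, so the interval is minor.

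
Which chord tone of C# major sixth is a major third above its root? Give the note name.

C#6 (C# major sixth): C#–E#–G#–A#.
The root is C#. A major third above C# is E#.
E# is the chord's 3rd.

E#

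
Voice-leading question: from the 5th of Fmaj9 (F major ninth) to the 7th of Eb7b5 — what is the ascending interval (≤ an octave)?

The 5th of Fmaj9 (F major ninth) is C; the 7th of Eb7b5 is Db.
C up to Db is 1 semitone, a half step narrower than a major second, so the interval is minor.

minor second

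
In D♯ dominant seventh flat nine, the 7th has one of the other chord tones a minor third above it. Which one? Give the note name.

D♯7b9 (D♯ dominant seventh flat nine) is spelled D♯, F𝄪, A♯, C♯, E.
The 7th is C♯. A minor third above C♯ is E.
E is the chord's 9th.

E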